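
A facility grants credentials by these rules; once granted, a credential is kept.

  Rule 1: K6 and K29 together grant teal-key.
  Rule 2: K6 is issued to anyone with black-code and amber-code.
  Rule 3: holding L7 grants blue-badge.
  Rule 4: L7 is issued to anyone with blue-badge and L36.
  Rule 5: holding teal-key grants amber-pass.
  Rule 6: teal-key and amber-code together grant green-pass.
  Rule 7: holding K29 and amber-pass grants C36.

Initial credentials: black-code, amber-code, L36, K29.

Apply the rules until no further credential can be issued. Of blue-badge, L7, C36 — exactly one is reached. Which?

C36

Holding black-code and amber-code grants K6 (Rule 2).
Holding K6 and K29 grants teal-key (Rule 1).
Holding teal-key grants amber-pass (Rule 5).
Holding K29 and amber-pass grants C36 (Rule 7).
blue-badge would need L7 (Rule 3), but L7 is never granted. L7 would need blue-badge and L36 (Rule 4), but blue-badge is never granted.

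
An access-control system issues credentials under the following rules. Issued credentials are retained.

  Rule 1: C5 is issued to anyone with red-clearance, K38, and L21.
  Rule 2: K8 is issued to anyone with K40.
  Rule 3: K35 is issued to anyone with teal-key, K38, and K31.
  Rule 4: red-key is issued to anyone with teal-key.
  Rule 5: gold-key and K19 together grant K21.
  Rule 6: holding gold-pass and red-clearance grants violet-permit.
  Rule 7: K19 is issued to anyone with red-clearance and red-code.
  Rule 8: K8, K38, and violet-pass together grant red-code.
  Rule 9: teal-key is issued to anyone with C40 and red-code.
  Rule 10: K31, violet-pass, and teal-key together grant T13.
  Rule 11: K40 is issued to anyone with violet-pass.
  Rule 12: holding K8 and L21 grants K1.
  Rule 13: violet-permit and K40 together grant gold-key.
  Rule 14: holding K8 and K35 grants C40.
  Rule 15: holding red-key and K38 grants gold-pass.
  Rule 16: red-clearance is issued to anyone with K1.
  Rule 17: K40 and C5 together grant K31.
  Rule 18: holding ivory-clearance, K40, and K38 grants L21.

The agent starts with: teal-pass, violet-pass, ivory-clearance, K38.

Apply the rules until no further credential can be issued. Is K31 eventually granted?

Yes

Holding violet-pass grants K40 (Rule 11).
Holding ivory-clearance, K40, and K38 grants L21 (Rule 18).
Holding K40 grants K8 (Rule 2).
Holding K8 and L21 grants K1 (Rule 12).
Holding K1 grants red-clearance (Rule 16).
Holding red-clearance, K38, and L21 grants C5 (Rule 1).
Holding K40 and C5 grants K31 (Rule 17).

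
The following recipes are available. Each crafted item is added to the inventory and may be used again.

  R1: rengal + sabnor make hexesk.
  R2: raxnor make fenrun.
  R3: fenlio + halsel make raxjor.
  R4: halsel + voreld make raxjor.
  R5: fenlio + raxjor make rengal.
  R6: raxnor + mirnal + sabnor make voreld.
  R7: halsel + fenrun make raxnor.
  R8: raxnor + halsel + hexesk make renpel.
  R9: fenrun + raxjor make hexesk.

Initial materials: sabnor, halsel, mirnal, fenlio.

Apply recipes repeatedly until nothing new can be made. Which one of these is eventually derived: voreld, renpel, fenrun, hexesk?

Using R3, fenlio and halsel make raxjor.
Using R5, fenlio and raxjor make rengal.
rengal + sabnor → hexesk (R1).
voreld would need raxnor, mirnal, and sabnor (R6), but raxnor is never obtained. fenrun would need raxnor (R2), but raxnor is never obtained. renpel would need raxnor, halsel, and hexesk (R8), but raxnor is never obtained.

hexesk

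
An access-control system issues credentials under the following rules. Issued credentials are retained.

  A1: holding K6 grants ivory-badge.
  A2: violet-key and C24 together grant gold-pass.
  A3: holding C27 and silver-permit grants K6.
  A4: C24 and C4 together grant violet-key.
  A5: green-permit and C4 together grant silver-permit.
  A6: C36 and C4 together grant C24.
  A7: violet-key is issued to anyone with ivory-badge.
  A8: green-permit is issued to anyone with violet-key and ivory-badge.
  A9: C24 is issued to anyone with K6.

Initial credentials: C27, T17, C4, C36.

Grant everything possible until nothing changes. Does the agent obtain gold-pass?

Yes

Holding C36 and C4 grants C24 (A6).
Holding C24 and C4 grants violet-key (A4).
Holding violet-key and C24 grants gold-pass (A2).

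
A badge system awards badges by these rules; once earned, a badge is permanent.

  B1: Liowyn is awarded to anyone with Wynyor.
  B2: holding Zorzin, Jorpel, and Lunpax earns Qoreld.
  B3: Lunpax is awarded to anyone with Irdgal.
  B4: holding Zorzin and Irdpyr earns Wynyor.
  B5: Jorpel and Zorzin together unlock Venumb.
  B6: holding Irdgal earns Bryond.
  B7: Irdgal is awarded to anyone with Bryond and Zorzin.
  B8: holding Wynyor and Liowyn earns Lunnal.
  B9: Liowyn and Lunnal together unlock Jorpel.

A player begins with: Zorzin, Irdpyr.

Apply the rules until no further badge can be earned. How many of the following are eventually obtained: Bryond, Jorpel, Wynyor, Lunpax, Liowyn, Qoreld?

With Zorzin and Irdpyr, Wynyor is earned (B4).
With Wynyor, Liowyn is earned (B1).
With Wynyor and Liowyn, Lunnal is earned (B8).
With Liowyn and Lunnal, Jorpel is earned (B9).
Bryond would need Irdgal (B6), but Irdgal is never earned.
Jorpel: reached.
Wynyor: reached.
Lunpax would need Irdgal (B3), but Irdgal is never earned.
Liowyn: reached.
Qoreld would need Zorzin, Jorpel, and Lunpax (B2), but Lunpax is never earned.
Reached: Jorpel, Wynyor, and Liowyn — 3 of the 6.

3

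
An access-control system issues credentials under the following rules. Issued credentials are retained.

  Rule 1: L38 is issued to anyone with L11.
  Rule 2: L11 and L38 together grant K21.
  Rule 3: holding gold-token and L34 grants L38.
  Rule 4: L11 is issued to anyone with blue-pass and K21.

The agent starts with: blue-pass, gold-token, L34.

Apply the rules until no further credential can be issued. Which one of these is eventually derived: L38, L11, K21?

Holding gold-token and L34 grants L38 (Rule 3).
L11 would need blue-pass and K21 (Rule 4), but K21 is never granted. K21 would need L11 and L38 (Rule 2), but L11 is never granted.

L38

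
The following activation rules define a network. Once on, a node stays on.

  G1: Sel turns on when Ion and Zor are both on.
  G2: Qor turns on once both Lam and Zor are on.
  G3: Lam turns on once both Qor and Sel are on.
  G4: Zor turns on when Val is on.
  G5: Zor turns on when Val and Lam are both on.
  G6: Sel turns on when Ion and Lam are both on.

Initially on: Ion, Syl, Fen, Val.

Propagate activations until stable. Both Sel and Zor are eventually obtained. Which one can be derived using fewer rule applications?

Zor: Val is on, so Zor turns on (G4). [1 rule application]
Sel: Val is on, so Zor turns on (G4). Ion and Zor are on, so Sel turns on (G1). [2 rule applications]
Zor needs fewer.

Zor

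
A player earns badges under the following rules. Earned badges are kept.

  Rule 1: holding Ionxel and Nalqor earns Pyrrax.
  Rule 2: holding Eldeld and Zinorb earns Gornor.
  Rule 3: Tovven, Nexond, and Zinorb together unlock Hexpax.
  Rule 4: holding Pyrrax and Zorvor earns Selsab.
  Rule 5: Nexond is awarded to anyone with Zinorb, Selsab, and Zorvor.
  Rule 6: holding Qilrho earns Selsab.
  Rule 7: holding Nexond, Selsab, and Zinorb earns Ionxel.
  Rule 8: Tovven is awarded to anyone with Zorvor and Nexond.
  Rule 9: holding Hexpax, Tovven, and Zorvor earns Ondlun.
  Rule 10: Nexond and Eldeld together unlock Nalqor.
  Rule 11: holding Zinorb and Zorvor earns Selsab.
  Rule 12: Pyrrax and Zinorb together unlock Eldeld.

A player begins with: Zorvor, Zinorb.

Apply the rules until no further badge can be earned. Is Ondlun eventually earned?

With Zinorb and Zorvor, Selsab is earned (Rule 11).
With Zinorb, Selsab, and Zorvor, Nexond is earned (Rule 5).
With Zorvor and Nexond, Tovven is earned (Rule 8).
With Tovven, Nexond, and Zinorb, Hexpax is earned (Rule 3).
With Hexpax, Tovven, and Zorvor, Ondlun is earned (Rule 9).

Yes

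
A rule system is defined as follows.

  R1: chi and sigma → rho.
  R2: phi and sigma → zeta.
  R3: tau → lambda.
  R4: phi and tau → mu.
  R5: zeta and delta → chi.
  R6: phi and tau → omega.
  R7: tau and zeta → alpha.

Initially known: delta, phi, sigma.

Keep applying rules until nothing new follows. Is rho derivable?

Yes

From phi and sigma, R2 gives zeta.
zeta and delta hold, so chi follows (R5).
From chi and sigma, R1 gives rho.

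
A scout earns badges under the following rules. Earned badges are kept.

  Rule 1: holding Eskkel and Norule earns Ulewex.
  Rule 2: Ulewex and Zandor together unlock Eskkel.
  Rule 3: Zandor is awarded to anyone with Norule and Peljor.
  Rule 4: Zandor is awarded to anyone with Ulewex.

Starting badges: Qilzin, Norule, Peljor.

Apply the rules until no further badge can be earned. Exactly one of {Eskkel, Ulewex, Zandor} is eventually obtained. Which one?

With Norule and Peljor, Zandor is earned (Rule 3).
Ulewex would need Eskkel and Norule (Rule 1), but Eskkel is never earned. Eskkel would need Ulewex and Zandor (Rule 2), but Ulewex is never earned.

Zandor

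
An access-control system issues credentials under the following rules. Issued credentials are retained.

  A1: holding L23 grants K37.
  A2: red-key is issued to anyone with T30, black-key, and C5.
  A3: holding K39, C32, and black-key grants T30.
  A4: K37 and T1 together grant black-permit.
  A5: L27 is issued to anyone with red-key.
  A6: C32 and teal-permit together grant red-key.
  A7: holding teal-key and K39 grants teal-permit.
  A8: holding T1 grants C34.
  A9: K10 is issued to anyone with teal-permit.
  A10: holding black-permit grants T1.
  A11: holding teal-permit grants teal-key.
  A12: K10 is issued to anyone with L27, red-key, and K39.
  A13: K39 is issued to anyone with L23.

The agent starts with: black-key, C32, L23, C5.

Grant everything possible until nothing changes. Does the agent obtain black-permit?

black-permit would need K37 and T1 (A4), but T1 is never granted.

No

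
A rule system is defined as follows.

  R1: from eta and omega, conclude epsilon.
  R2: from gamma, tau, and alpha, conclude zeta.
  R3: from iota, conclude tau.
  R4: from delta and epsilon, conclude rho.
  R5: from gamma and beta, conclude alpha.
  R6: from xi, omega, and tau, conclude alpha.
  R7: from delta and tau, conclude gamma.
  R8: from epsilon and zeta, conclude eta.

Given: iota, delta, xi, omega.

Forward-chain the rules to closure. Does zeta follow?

Yes

From iota, R3 gives tau.
From xi, omega, and tau, R6 gives alpha.
From delta and tau, R7 gives gamma.
gamma, tau, and alpha hold, so zeta follows (R2).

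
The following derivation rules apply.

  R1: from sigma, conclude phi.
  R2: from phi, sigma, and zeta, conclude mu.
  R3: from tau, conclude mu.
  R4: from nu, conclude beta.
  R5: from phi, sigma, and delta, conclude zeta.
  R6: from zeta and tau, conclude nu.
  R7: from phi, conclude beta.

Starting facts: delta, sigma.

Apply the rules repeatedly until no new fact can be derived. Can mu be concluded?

Yes

From sigma, R1 gives phi.
phi, sigma, and delta hold, so zeta follows (R5).
phi, sigma, and zeta hold, so mu follows (R2).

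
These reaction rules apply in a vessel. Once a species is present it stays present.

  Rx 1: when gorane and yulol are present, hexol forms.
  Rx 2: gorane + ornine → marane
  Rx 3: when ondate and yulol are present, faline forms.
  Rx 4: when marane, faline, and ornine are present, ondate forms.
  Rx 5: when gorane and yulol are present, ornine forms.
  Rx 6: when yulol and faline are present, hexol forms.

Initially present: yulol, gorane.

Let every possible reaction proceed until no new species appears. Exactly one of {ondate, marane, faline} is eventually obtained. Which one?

gorane and yulol present → ornine forms (Rx 5).
gorane and ornine present → marane forms (Rx 2).
faline would need ondate and yulol (Rx 3), but ondate never forms. ondate would need marane, faline, and ornine (Rx 4), but faline never forms.

marane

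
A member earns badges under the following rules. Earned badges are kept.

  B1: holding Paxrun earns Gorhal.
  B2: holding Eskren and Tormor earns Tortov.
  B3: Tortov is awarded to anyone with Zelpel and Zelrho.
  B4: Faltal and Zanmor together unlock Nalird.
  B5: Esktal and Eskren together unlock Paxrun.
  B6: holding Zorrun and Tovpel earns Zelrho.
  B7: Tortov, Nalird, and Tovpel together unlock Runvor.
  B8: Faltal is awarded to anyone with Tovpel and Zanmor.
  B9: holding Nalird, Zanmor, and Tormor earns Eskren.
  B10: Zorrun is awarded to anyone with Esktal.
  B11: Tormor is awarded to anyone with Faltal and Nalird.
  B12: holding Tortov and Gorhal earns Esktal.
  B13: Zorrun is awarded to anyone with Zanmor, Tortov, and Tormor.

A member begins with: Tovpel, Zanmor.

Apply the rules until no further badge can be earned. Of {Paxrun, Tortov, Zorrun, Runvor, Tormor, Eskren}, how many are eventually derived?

5

With Tovpel and Zanmor, Faltal is earned (B8).
With Faltal and Zanmor, Nalird is earned (B4).
With Faltal and Nalird, Tormor is earned (B11).
With Nalird, Zanmor, and Tormor, Eskren is earned (B9).
With Eskren and Tormor, Tortov is earned (B2).
With Tortov, Nalird, and Tovpel, Runvor is earned (B7).
With Zanmor, Tortov, and Tormor, Zorrun is earned (B13).
Paxrun would need Esktal and Eskren (B5), but Esktal is never earned.
Tortov: reached.
Zorrun: reached.
Runvor: reached.
Tormor: reached.
Eskren: reached.
Reached: Tortov, Zorrun, Runvor, Tormor, and Eskren — 5 of the 6.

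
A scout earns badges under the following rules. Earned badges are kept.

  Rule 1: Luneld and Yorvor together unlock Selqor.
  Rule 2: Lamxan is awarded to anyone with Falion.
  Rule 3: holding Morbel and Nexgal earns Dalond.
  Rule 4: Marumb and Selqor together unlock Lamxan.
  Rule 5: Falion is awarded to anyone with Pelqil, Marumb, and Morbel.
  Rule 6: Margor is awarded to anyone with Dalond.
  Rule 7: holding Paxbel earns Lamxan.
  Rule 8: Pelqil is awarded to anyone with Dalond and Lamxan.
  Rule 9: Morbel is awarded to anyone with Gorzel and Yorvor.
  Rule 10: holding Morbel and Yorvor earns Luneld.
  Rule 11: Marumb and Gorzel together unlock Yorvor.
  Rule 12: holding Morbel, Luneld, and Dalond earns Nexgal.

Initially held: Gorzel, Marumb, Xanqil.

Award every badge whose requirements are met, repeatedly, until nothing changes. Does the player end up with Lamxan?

Yes

With Marumb and Gorzel, Yorvor is earned (Rule 11).
With Gorzel and Yorvor, Morbel is earned (Rule 9).
With Morbel and Yorvor, Luneld is earned (Rule 10).
With Luneld and Yorvor, Selqor is earned (Rule 1).
With Marumb and Selqor, Lamxan is earned (Rule 4).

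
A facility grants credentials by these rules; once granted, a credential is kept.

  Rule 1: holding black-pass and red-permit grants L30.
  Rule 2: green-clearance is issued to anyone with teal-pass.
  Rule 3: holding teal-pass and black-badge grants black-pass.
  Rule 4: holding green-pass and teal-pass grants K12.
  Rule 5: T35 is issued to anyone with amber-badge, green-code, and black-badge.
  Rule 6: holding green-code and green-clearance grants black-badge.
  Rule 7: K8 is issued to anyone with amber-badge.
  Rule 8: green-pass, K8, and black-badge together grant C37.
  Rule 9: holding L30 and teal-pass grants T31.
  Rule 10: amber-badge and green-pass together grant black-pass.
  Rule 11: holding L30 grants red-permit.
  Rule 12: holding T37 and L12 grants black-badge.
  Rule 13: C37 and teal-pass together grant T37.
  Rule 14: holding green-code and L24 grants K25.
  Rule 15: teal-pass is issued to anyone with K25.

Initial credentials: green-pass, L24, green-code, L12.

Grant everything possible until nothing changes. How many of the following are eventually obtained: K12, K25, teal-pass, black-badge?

4

Holding green-code and L24 grants K25 (Rule 14).
Holding K25 grants teal-pass (Rule 15).
Holding green-pass and teal-pass grants K12 (Rule 4).
Holding teal-pass grants green-clearance (Rule 2).
Holding green-code and green-clearance grants black-badge (Rule 6).
K12: reached.
K25: reached.
teal-pass: reached.
black-badge: reached.
All 4 are reached.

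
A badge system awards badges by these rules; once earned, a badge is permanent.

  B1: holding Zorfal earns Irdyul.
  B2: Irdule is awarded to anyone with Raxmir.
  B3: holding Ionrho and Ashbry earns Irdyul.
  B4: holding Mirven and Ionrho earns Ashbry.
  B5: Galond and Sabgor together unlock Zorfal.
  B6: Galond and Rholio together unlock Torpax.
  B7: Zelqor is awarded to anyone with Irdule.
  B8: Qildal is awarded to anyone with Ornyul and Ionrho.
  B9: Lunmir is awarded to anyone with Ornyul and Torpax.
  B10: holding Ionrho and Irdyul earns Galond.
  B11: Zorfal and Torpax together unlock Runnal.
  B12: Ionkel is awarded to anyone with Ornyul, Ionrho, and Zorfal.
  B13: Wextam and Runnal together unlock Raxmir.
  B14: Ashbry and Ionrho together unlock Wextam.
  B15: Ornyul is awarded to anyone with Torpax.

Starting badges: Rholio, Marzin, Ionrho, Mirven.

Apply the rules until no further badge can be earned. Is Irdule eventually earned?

No

Irdule would need Raxmir (B2), but Raxmir is never earned.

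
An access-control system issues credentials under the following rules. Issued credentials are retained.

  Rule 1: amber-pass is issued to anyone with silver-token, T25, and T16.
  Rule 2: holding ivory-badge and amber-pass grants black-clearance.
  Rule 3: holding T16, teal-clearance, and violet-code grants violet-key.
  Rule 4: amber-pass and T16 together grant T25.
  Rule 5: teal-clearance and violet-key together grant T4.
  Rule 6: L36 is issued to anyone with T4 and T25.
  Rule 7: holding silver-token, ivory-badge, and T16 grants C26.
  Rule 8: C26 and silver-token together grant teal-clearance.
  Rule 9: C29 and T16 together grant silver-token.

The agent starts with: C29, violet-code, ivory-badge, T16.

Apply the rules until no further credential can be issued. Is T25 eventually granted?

No

T25 would need amber-pass and T16 (Rule 4), but amber-pass is never granted.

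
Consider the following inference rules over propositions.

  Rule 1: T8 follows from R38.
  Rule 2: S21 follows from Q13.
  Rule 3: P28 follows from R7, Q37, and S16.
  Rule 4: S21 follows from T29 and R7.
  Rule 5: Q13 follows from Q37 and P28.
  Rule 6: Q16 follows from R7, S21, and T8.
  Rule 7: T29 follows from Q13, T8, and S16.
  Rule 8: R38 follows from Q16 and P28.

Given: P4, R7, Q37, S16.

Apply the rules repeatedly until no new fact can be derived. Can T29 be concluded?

T29 would need Q13, T8, and S16 (Rule 7), but T8 is never established.

No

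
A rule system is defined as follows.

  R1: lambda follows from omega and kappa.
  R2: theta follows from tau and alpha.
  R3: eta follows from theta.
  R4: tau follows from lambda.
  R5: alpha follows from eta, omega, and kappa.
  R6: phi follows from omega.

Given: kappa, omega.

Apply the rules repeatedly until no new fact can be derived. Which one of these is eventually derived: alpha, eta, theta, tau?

From omega and kappa, R1 gives lambda.
lambda holds, so tau follows (R4).
eta would need theta (R3), but theta is never established. alpha would need eta, omega, and kappa (R5), but eta is never established. theta would need tau and alpha (R2), but alpha is never established.

tau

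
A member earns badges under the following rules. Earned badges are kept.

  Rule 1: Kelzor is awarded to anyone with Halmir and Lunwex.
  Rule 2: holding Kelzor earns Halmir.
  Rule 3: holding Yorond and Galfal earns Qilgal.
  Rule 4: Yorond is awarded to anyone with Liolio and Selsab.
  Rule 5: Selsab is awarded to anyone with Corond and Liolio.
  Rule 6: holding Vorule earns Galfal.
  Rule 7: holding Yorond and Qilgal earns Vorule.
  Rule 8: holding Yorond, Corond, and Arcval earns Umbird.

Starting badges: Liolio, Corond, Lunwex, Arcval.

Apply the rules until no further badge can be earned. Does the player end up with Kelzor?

Kelzor would need Halmir and Lunwex (Rule 1), but Halmir is never earned.

No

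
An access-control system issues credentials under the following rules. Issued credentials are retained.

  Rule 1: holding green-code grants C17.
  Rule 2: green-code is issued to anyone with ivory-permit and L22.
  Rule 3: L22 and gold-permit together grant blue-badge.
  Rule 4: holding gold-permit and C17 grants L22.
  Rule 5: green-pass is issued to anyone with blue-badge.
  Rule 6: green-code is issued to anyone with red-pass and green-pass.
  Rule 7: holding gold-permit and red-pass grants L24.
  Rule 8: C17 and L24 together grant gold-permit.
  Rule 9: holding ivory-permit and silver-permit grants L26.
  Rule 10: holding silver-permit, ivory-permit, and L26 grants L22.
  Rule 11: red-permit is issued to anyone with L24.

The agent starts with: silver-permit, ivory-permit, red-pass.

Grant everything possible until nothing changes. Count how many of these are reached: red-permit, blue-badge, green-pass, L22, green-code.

Holding ivory-permit and silver-permit grants L26 (Rule 9).
Holding silver-permit, ivory-permit, and L26 grants L22 (Rule 10).
Holding ivory-permit and L22 grants green-code (Rule 2).
red-permit would need L24 (Rule 11), but L24 is never granted.
blue-badge would need L22 and gold-permit (Rule 3), but gold-permit is never granted.
green-pass would need blue-badge (Rule 5), but blue-badge is never granted.
L22: reached.
green-code: reached.
Reached: L22 and green-code — 2 of the 5.

2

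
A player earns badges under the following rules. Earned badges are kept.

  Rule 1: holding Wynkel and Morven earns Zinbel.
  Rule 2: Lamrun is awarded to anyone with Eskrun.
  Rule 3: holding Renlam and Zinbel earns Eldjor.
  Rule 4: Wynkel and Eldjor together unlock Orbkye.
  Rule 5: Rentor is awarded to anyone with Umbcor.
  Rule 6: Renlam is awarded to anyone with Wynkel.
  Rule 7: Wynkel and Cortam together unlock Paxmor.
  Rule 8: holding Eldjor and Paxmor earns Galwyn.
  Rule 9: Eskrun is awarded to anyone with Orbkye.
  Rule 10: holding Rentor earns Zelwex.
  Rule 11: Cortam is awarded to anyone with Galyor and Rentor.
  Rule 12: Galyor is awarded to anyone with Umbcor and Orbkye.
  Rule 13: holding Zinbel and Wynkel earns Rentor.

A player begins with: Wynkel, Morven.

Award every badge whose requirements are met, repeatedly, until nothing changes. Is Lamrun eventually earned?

With Wynkel and Morven, Zinbel is earned (Rule 1).
With Wynkel, Renlam is earned (Rule 6).
With Renlam and Zinbel, Eldjor is earned (Rule 3).
With Wynkel and Eldjor, Orbkye is earned (Rule 4).
With Orbkye, Eskrun is earned (Rule 9).
With Eskrun, Lamrun is earned (Rule 2).

Yes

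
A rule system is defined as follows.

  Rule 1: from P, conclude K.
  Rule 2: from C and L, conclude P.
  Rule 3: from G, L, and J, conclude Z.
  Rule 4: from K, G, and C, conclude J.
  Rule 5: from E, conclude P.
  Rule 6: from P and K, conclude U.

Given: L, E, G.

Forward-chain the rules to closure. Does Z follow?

No

Z would need G, L, and J (Rule 3), but J is never established.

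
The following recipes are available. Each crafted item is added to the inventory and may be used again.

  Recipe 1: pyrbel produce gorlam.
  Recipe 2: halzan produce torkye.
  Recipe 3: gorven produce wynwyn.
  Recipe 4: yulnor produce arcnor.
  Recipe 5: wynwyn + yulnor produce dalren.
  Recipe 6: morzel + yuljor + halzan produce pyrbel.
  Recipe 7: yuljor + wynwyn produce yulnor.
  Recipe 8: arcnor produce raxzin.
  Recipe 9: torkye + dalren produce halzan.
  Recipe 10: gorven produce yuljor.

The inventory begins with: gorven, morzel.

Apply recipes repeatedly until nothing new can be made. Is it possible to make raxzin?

gorven → wynwyn (Recipe 3).
gorven → yuljor (Recipe 10).
yuljor + wynwyn → yulnor (Recipe 7).
Using Recipe 4, yulnor makes arcnor.
arcnor → raxzin (Recipe 8).

Yes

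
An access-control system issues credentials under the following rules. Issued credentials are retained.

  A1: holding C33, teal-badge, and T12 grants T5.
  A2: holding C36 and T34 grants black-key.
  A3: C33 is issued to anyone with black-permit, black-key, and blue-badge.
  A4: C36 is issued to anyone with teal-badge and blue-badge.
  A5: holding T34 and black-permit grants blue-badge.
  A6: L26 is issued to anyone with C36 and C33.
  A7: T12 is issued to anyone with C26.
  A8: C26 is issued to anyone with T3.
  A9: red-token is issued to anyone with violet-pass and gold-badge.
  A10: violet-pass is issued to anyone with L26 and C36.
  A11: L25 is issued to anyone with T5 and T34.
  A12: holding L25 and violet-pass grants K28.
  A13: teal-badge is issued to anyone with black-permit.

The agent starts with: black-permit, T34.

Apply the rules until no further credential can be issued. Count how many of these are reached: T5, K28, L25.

T5 would need C33, teal-badge, and T12 (A1), but T12 is never granted.
K28 would need L25 and violet-pass (A12), but L25 is never granted.
L25 would need T5 and T34 (A11), but T5 is never granted.
None of the 3 are reached.

0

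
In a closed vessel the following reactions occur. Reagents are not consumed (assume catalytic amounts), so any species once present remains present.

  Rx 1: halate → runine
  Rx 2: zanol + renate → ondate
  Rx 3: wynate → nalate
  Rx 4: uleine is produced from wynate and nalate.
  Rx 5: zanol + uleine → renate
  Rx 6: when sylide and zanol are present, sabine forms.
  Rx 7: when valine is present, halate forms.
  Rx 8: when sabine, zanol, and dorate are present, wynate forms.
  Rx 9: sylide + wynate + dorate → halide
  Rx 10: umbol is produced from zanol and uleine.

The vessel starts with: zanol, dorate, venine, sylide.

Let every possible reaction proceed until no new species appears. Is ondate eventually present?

sylide and zanol present → sabine forms (Rx 6).
sabine, zanol, and dorate present → wynate forms (Rx 8).
wynate present → nalate forms (Rx 3).
wynate and nalate present → uleine forms (Rx 4).
zanol and uleine present → renate forms (Rx 5).
zanol and renate present → ondate forms (Rx 2).

Yes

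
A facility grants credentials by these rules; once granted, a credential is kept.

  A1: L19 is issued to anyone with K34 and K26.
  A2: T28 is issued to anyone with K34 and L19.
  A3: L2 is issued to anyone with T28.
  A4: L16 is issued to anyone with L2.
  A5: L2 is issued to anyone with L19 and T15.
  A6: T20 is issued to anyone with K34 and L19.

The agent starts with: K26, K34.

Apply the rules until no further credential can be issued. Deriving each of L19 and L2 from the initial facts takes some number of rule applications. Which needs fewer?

L19: Holding K34 and K26 grants L19 (A1). [1 rule application]
L2: Holding K34 and K26 grants L19 (A1). Holding K34 and L19 grants T28 (A2). Holding T28 grants L2 (A3). [3 rule applications]
L19 needs fewer.

L19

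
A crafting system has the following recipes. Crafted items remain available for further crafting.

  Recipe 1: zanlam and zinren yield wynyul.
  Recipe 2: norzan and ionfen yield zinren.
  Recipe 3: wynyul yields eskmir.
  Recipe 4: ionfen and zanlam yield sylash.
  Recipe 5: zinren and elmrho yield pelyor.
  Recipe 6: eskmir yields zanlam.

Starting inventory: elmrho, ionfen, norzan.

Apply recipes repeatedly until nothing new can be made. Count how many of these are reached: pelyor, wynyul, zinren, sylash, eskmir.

norzan and ionfen → zinren (Recipe 2).
Using Recipe 5, zinren and elmrho make pelyor.
pelyor: reached.
wynyul would need zanlam and zinren (Recipe 1), but zanlam is never obtained.
zinren: reached.
sylash would need ionfen and zanlam (Recipe 4), but zanlam is never obtained.
eskmir would need wynyul (Recipe 3), but wynyul is never obtained.
Reached: pelyor and zinren — 2 of the 5.

2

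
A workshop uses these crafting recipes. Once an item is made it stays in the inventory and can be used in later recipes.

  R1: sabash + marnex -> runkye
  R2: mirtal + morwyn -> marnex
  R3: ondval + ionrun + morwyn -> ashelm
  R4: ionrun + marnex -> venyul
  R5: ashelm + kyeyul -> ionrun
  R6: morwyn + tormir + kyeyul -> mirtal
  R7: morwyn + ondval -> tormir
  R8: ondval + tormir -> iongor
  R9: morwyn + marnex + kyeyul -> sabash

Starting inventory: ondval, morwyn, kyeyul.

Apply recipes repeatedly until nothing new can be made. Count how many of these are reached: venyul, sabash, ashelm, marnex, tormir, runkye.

4

Using R7, morwyn and ondval make tormir.
morwyn + tormir + kyeyul -> mirtal (R6).
Using R2, mirtal and morwyn make marnex.
Using R9, morwyn, marnex, and kyeyul make sabash.
Using R1, sabash and marnex make runkye.
venyul would need ionrun and marnex (R4), but ionrun is never obtained.
sabash: reached.
ashelm would need ondval, ionrun, and morwyn (R3), but ionrun is never obtained.
marnex: reached.
tormir: reached.
runkye: reached.
Reached: sabash, marnex, tormir, and runkye — 4 of the 6.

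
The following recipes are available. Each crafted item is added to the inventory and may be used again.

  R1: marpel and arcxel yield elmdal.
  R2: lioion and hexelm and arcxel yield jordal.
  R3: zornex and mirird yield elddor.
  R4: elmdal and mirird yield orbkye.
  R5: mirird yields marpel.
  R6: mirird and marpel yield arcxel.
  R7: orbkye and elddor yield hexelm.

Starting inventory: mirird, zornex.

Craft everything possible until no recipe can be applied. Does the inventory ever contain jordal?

No

jordal would need lioion, hexelm, and arcxel (R2), but lioion is never obtained.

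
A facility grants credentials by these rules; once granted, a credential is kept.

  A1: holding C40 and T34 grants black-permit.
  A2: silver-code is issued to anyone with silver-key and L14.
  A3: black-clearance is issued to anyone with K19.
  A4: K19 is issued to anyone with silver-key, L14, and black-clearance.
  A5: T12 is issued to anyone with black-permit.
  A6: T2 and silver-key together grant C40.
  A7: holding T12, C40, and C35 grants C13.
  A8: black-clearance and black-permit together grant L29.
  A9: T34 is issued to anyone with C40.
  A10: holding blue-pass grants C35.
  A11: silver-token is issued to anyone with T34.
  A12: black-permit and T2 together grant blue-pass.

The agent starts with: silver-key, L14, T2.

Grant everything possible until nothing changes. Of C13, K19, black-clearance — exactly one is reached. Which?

C13

Holding T2 and silver-key grants C40 (A6).
Holding C40 grants T34 (A9).
Holding C40 and T34 grants black-permit (A1).
Holding black-permit grants T12 (A5).
Holding black-permit and T2 grants blue-pass (A12).
Holding blue-pass grants C35 (A10).
Holding T12, C40, and C35 grants C13 (A7).
black-clearance would need K19 (A3), but K19 is never granted. K19 would need silver-key, L14, and black-clearance (A4), but black-clearance is never granted.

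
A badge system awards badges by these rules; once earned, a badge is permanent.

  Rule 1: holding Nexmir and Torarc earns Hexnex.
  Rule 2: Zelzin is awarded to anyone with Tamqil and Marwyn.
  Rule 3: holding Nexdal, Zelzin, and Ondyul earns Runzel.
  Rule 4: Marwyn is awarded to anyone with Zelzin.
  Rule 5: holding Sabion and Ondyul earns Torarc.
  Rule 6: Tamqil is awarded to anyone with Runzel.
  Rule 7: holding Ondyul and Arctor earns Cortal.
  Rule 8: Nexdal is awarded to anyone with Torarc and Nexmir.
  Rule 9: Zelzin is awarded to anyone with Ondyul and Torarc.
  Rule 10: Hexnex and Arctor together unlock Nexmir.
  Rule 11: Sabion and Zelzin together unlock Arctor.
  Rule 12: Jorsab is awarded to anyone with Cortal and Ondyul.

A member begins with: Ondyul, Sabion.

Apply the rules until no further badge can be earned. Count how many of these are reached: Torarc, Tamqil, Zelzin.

With Sabion and Ondyul, Torarc is earned (Rule 5).
With Ondyul and Torarc, Zelzin is earned (Rule 9).
Torarc: reached.
Tamqil would need Runzel (Rule 6), but Runzel is never earned.
Zelzin: reached.
Reached: Torarc and Zelzin — 2 of the 3.

2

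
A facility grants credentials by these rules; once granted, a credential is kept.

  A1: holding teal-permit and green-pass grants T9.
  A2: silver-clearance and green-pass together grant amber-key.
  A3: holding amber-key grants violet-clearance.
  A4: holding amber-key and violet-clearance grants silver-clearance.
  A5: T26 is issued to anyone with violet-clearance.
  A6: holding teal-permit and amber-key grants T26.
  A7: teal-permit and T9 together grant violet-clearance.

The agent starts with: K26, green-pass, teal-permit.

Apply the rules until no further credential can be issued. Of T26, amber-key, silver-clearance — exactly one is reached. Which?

T26

Holding teal-permit and green-pass grants T9 (A1).
Holding teal-permit and T9 grants violet-clearance (A7).
Holding violet-clearance grants T26 (A5).
amber-key would need silver-clearance and green-pass (A2), but silver-clearance is never granted. silver-clearance would need amber-key and violet-clearance (A4), but amber-key is never granted.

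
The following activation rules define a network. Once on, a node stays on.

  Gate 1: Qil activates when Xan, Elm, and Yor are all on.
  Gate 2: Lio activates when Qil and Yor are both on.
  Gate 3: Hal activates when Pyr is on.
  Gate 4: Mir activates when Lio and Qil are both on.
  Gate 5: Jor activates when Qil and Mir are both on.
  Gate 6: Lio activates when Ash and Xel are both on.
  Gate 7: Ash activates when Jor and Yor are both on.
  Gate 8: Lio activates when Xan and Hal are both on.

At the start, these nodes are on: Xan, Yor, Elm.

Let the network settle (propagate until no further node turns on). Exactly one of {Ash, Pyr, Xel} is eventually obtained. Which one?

Xan, Elm, and Yor are on, so Qil activates (Gate 1).
Gate 2: Qil and Yor on → Lio on.
Gate 4: Lio and Qil on → Mir on.
Qil and Mir are on, so Jor activates (Gate 5).
Gate 7: Jor and Yor on → Ash on.
No rule produces Xel, and it is not given. No rule produces Pyr, and it is not given.

Ash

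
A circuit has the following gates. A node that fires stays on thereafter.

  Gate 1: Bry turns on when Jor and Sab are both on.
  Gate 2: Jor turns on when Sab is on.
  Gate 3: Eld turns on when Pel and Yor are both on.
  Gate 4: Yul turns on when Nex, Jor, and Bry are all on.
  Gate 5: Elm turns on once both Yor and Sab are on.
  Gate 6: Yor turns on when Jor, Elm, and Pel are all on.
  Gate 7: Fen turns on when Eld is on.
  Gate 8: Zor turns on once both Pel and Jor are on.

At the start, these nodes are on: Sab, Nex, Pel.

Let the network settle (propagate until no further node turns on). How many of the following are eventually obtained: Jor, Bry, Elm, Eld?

Gate 2: Sab on → Jor on.
Jor and Sab are on, so Bry turns on (Gate 1).
Jor: reached.
Bry: reached.
Elm would need Yor and Sab (Gate 5), but Yor never turns on.
Eld would need Pel and Yor (Gate 3), but Yor never turns on.
Reached: Jor and Bry — 2 of the 4.

2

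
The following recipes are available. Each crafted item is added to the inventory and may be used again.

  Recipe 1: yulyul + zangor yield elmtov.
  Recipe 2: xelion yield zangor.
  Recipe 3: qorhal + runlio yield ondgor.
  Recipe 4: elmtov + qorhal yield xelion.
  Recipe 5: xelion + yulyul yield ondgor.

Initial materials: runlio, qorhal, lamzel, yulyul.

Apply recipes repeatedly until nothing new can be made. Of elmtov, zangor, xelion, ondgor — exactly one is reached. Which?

Using Recipe 3, qorhal and runlio make ondgor.
xelion would need elmtov and qorhal (Recipe 4), but elmtov is never obtained. elmtov would need yulyul and zangor (Recipe 1), but zangor is never obtained. zangor would need xelion (Recipe 2), but xelion is never obtained.

ondgor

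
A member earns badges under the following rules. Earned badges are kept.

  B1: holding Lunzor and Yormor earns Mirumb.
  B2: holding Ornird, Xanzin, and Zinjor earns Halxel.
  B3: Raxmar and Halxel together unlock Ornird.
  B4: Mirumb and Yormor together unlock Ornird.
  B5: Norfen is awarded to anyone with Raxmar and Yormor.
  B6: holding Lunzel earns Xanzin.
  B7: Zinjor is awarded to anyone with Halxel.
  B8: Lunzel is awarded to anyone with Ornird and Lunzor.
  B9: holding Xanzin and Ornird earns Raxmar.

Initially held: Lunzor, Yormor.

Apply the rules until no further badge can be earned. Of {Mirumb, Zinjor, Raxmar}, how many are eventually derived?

With Lunzor and Yormor, Mirumb is earned (B1).
With Mirumb and Yormor, Ornird is earned (B4).
With Ornird and Lunzor, Lunzel is earned (B8).
With Lunzel, Xanzin is earned (B6).
With Xanzin and Ornird, Raxmar is earned (B9).
Mirumb: reached.
Zinjor would need Halxel (B7), but Halxel is never earned.
Raxmar: reached.
Reached: Mirumb and Raxmar — 2 of the 3.

2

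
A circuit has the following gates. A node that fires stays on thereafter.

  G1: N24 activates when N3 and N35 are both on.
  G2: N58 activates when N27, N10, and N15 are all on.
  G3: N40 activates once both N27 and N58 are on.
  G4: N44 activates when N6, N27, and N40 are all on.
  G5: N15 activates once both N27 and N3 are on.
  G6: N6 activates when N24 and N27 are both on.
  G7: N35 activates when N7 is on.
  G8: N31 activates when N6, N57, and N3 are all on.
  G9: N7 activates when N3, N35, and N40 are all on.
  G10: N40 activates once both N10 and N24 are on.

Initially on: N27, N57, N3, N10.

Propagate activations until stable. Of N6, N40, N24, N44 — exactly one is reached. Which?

N40

G5: N27 and N3 on → N15 on.
G2: N27, N10, and N15 on → N58 on.
N27 and N58 are on, so N40 activates (G3).
N24 would need N3 and N35 (G1), but N35 never turns on. N44 would need N6, N27, and N40 (G4), but N6 never turns on. N6 would need N24 and N27 (G6), but N24 never turns on.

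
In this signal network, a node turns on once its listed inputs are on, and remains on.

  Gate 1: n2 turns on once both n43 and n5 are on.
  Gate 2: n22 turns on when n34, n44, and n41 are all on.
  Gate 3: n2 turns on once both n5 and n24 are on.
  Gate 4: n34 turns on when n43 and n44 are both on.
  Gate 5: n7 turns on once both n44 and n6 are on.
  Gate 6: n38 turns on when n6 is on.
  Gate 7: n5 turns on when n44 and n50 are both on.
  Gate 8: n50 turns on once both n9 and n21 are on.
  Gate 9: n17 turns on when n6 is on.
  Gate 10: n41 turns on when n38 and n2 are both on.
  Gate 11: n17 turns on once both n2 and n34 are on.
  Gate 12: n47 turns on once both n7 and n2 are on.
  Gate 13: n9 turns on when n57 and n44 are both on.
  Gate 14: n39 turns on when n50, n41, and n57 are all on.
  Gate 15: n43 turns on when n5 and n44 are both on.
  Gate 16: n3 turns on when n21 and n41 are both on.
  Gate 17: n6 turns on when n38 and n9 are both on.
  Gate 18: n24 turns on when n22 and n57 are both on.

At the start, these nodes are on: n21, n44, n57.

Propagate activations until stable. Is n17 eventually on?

Yes

n57 and n44 are on, so n9 turns on (Gate 13).
n9 and n21 are on, so n50 turns on (Gate 8).
n44 and n50 are on, so n5 turns on (Gate 7).
n5 and n44 are on, so n43 turns on (Gate 15).
n43 and n5 are on, so n2 turns on (Gate 1).
Gate 4: n43 and n44 on → n34 on.
Gate 11: n2 and n34 on → n17 on.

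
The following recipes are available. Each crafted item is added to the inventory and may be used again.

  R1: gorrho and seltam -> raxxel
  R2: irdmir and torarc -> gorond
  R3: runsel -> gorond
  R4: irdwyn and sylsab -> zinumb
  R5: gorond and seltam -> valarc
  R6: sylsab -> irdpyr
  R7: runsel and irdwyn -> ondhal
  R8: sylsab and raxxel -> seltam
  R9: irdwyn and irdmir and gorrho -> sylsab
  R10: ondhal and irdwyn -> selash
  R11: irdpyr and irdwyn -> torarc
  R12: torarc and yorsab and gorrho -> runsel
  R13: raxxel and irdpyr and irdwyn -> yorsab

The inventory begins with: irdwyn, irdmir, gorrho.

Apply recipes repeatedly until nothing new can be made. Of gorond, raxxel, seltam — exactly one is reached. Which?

gorond

irdwyn and irdmir and gorrho -> sylsab (R9).
sylsab -> irdpyr (R6).
Using R11, irdpyr and irdwyn make torarc.
Using R2, irdmir and torarc make gorond.
seltam would need sylsab and raxxel (R8), but raxxel is never obtained. raxxel would need gorrho and seltam (R1), but seltam is never obtained.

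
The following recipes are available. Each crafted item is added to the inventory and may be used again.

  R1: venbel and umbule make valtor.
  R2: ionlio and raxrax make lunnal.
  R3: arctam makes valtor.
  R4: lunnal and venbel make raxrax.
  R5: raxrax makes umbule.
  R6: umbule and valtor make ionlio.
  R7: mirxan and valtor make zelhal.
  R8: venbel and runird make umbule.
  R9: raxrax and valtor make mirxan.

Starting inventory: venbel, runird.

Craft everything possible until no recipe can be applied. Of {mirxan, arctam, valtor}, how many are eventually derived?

Using R8, venbel and runird make umbule.
venbel and umbule → valtor (R1).
mirxan would need raxrax and valtor (R9), but raxrax is never obtained.
No rule produces arctam, and it is not given.
valtor: reached.
Reached: valtor — 1 of the 3.

1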